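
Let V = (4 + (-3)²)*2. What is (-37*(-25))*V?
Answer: 24050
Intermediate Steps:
V = 26 (V = (4 + 9)*2 = 13*2 = 26)
(-37*(-25))*V = -37*(-25)*26 = 925*26 = 24050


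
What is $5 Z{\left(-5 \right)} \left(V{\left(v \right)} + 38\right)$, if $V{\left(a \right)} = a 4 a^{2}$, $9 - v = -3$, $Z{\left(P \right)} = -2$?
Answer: $-69500$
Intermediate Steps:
$v = 12$ ($v = 9 - -3 = 9 + 3 = 12$)
$V{\left(a \right)} = 4 a^{3}$ ($V{\left(a \right)} = 4 a a^{2} = 4 a^{3}$)
$5 Z{\left(-5 \right)} \left(V{\left(v \right)} + 38\right) = 5 \left(-2\right) \left(4 \cdot 12^{3} + 38\right) = - 10 \left(4 \cdot 1728 + 38\right) = - 10 \left(6912 + 38\right) = \left(-10\right) 6950 = -69500$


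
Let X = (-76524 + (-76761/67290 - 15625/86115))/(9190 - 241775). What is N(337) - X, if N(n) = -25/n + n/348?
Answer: 992588011131010969/1756214959388214900 ≈ 0.56519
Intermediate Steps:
X = 29562641849011/89850350935650 (X = (-76524 + (-76761*1/67290 - 15625*1/86115))/(-232585) = (-76524 + (-25587/22430 - 3125/17223))*(-1/232585) = (-76524 - 510778651/386311890)*(-1/232585) = -29562641849011/386311890*(-1/232585) = 29562641849011/89850350935650 ≈ 0.32902)
N(n) = -25/n + n/348 (N(n) = -25/n + n*(1/348) = -25/n + n/348)
N(337) - X = (-25/337 + (1/348)*337) - 1*29562641849011/89850350935650 = (-25*1/337 + 337/348) - 29562641849011/89850350935650 = (-25/337 + 337/348) - 29562641849011/89850350935650 = 104869/117276 - 29562641849011/89850350935650 = 992588011131010969/1756214959388214900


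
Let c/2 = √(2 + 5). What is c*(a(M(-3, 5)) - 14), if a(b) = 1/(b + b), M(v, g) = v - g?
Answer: -225*√7/8 ≈ -74.412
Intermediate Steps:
c = 2*√7 (c = 2*√(2 + 5) = 2*√7 ≈ 5.2915)
a(b) = 1/(2*b)
c*(a(M(-3, 5)) - 14) = (2*√7)*(1/(2*(-3 - 1*5)) - 14) = (2*√7)*(1/(2*(-3 - 5)) - 14) = (2*√7)*((½)/(-8) - 14) = (2*√7)*((½)*(-⅛) - 14) = (2*√7)*(-1/16 - 14) = (2*√7)*(-225/16) = -225*√7/8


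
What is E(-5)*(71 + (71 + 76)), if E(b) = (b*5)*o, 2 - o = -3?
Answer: -27250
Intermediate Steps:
o = 5 (o = 2 - 1*(-3) = 2 + 3 = 5)
E(b) = 25*b (E(b) = (b*5)*5 = (5*b)*5 = 25*b)
E(-5)*(71 + (71 + 76)) = (25*(-5))*(71 + (71 + 76)) = -125*(71 + 147) = -125*218 = -27250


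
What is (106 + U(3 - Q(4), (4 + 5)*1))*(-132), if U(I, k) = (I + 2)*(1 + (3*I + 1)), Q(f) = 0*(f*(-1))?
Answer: -21252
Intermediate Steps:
Q(f) = 0 (Q(f) = 0*(-f) = 0)
U(I, k) = (2 + I)*(2 + 3*I) (U(I, k) = (2 + I)*(1 + (1 + 3*I)) = (2 + I)*(2 + 3*I))
(106 + U(3 - Q(4), (4 + 5)*1))*(-132) = (106 + (4 + 3*(3 - 1*0)² + 8*(3 - 1*0)))*(-132) = (106 + (4 + 3*(3 + 0)² + 8*(3 + 0)))*(-132) = (106 + (4 + 3*3² + 8*3))*(-132) = (106 + (4 + 3*9 + 24))*(-132) = (106 + (4 + 27 + 24))*(-132) = (106 + 55)*(-132) = 161*(-132) = -21252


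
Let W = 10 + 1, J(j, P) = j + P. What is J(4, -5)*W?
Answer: -11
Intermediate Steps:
J(j, P) = P + j
W = 11
J(4, -5)*W = (-5 + 4)*11 = -1*11 = -11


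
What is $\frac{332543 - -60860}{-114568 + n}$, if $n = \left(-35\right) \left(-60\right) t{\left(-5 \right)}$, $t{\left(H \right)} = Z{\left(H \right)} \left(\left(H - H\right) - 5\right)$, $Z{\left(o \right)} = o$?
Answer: $- \frac{393403}{62068} \approx -6.3383$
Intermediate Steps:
$t{\left(H \right)} = - 5 H$ ($t{\left(H \right)} = H \left(\left(H - H\right) - 5\right) = H \left(0 - 5\right) = H \left(-5\right) = - 5 H$)
$n = 52500$ ($n = \left(-35\right) \left(-60\right) \left(\left(-5\right) \left(-5\right)\right) = 2100 \cdot 25 = 52500$)
$\frac{332543 - -60860}{-114568 + n} = \frac{332543 - -60860}{-114568 + 52500} = \frac{332543 + 60860}{-62068} = 393403 \left(- \frac{1}{62068}\right) = - \frac{393403}{62068}$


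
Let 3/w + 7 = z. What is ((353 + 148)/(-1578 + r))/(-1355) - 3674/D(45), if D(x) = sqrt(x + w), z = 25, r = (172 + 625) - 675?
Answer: 501/1972880 - 3674*sqrt(1626)/271 ≈ -546.68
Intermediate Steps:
r = 122 (r = 797 - 675 = 122)
w = 1/6 (w = 3/(-7 + 25) = 3/18 = 3*(1/18) = 1/6 ≈ 0.16667)
D(x) = sqrt(1/6 + x) (D(x) = sqrt(x + 1/6) = sqrt(1/6 + x))
((353 + 148)/(-1578 + r))/(-1355) - 3674/D(45) = ((353 + 148)/(-1578 + 122))/(-1355) - 3674*6/sqrt(6 + 36*45) = (501/(-1456))*(-1/1355) - 3674*6/sqrt(6 + 1620) = (501*(-1/1456))*(-1/1355) - 3674*sqrt(1626)/271 = -501/1456*(-1/1355) - 3674*sqrt(1626)/271 = 501/1972880 - 3674*sqrt(1626)/271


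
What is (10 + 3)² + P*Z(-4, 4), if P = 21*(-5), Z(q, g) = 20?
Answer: -1931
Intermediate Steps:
P = -105
(10 + 3)² + P*Z(-4, 4) = (10 + 3)² - 105*20 = 13² - 2100 = 169 - 2100 = -1931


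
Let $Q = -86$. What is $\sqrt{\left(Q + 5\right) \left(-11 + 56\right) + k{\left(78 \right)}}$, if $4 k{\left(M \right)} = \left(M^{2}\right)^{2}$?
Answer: $9 \sqrt{114199} \approx 3041.4$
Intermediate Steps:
$k{\left(M \right)} = \frac{M^{4}}{4}$ ($k{\left(M \right)} = \frac{\left(M^{2}\right)^{2}}{4} = \frac{M^{4}}{4}$)
$\sqrt{\left(Q + 5\right) \left(-11 + 56\right) + k{\left(78 \right)}} = \sqrt{\left(-86 + 5\right) \left(-11 + 56\right) + \frac{78^{4}}{4}} = \sqrt{\left(-81\right) 45 + \frac{1}{4} \cdot 37015056} = \sqrt{-3645 + 9253764} = \sqrt{9250119} = 9 \sqrt{114199}$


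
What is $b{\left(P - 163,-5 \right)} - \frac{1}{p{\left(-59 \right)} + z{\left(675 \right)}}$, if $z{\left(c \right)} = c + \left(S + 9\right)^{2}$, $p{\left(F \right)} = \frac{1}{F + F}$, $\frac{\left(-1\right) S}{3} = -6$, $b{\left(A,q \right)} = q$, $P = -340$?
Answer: $- \frac{828473}{165671} \approx -5.0007$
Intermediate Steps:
$S = 18$ ($S = \left(-3\right) \left(-6\right) = 18$)
$p{\left(F \right)} = \frac{1}{2 F}$
$z{\left(c \right)} = 729 + c$ ($z{\left(c \right)} = c + \left(18 + 9\right)^{2} = c + 27^{2} = c + 729 = 729 + c$)
$b{\left(P - 163,-5 \right)} - \frac{1}{p{\left(-59 \right)} + z{\left(675 \right)}} = -5 - \frac{1}{\frac{1}{2 \left(-59\right)} + \left(729 + 675\right)} = -5 - \frac{1}{\frac{1}{2} \left(- \frac{1}{59}\right) + 1404} = -5 - \frac{1}{- \frac{1}{118} + 1404} = -5 - \frac{1}{\frac{165671}{118}} = -5 - \frac{118}{165671} = - \frac{828473}{165671}$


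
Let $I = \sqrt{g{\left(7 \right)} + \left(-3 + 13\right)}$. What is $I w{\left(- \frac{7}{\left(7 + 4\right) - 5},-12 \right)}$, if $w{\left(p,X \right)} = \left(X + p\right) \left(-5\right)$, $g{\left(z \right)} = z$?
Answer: $\frac{395 \sqrt{17}}{6} \approx 271.44$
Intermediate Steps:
$w{\left(p,X \right)} = - 5 X - 5 p$
$I = \sqrt{17}$ ($I = \sqrt{7 + \left(-3 + 13\right)} = \sqrt{7 + 10} = \sqrt{17} \approx 4.1231$)
$I w{\left(- \frac{7}{\left(7 + 4\right) - 5},-12 \right)} = \sqrt{17} \left(\left(-5\right) \left(-12\right) - 5 \left(- \frac{7}{\left(7 + 4\right) - 5}\right)\right) = \sqrt{17} \left(60 - 5 \left(- \frac{7}{11 - 5}\right)\right) = \sqrt{17} \left(60 - 5 \left(- \frac{7}{6}\right)\right) = \sqrt{17} \left(60 - 5 \left(\left(-7\right) \frac{1}{6}\right)\right) = \sqrt{17} \left(60 - - \frac{35}{6}\right) = \sqrt{17} \left(60 + \frac{35}{6}\right) = \sqrt{17} \cdot \frac{395}{6} = \frac{395 \sqrt{17}}{6}$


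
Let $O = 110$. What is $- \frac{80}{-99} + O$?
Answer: $\frac{10970}{99} \approx 110.81$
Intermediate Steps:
$- \frac{80}{-99} + O = - \frac{80}{-99} + 110 = \left(-80\right) \left(- \frac{1}{99}\right) + 110 = \frac{80}{99} + 110 = \frac{10970}{99}$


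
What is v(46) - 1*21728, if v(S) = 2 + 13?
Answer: -21713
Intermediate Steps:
v(S) = 15
v(46) - 1*21728 = 15 - 1*21728 = 15 - 21728 = -21713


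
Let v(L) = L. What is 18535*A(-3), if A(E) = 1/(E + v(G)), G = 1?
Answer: -18535/2 ≈ -9267.5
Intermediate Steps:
A(E) = 1/(1 + E) (A(E) = 1/(E + 1) = 1/(1 + E))
18535*A(-3) = 18535/(1 - 3) = 18535/(-2) = 18535*(-½) = -18535/2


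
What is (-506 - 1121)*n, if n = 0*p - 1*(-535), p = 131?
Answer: -870445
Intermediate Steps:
n = 535 (n = 0*131 - 1*(-535) = 0 + 535 = 535)
(-506 - 1121)*n = (-506 - 1121)*535 = -1627*535 = -870445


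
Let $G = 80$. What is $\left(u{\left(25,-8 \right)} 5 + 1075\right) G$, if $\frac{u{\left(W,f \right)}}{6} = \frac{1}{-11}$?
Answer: $\frac{943600}{11} \approx 85782.0$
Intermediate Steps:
$u{\left(W,f \right)} = - \frac{6}{11}$ ($u{\left(W,f \right)} = \frac{6}{-11} = 6 \left(- \frac{1}{11}\right) = - \frac{6}{11}$)
$\left(u{\left(25,-8 \right)} 5 + 1075\right) G = \left(\left(- \frac{6}{11}\right) 5 + 1075\right) 80 = \left(- \frac{30}{11} + 1075\right) 80 = \frac{11795}{11} \cdot 80 = \frac{943600}{11}$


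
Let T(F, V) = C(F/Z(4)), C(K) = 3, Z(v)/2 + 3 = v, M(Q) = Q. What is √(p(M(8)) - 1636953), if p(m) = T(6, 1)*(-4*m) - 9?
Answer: I*√1637058 ≈ 1279.5*I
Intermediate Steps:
Z(v) = -6 + 2*v
T(F, V) = 3
p(m) = -9 - 12*m (p(m) = 3*(-4*m) - 9 = -12*m - 9 = -9 - 12*m)
√(p(M(8)) - 1636953) = √((-9 - 12*8) - 1636953) = √((-9 - 96) - 1636953) = √(-105 - 1636953) = √(-1637058) = I*√1637058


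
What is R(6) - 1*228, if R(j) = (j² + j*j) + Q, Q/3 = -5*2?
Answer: -186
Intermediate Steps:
Q = -30 (Q = 3*(-5*2) = 3*(-10) = -30)
R(j) = -30 + 2*j² (R(j) = (j² + j*j) - 30 = (j² + j²) - 30 = 2*j² - 30 = -30 + 2*j²)
R(6) - 1*228 = (-30 + 2*6²) - 1*228 = (-30 + 2*36) - 228 = (-30 + 72) - 228 = 42 - 228 = -186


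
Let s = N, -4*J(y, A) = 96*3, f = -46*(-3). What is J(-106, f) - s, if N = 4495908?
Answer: -4495980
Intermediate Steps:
f = 138
J(y, A) = -72 (J(y, A) = -24*3 = -1/4*288 = -72)
s = 4495908
J(-106, f) - s = -72 - 1*4495908 = -72 - 4495908 = -4495980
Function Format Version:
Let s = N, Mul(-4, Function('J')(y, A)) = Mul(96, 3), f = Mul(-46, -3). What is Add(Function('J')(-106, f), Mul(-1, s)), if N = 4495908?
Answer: -4495980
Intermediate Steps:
f = 138
Function('J')(y, A) = -72 (Function('J')(y, A) = Mul(Rational(-1, 4), Mul(96, 3)) = Mul(Rational(-1, 4), 288) = -72)
s = 4495908
Add(Function('J')(-106, f), Mul(-1, s)) = Add(-72, Mul(-1, 4495908)) = Add(-72, -4495908) = -4495980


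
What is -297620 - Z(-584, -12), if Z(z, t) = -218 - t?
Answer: -297414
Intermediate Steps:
-297620 - Z(-584, -12) = -297620 - (-218 - 1*(-12)) = -297620 - (-218 + 12) = -297620 - 1*(-206) = -297620 + 206 = -297414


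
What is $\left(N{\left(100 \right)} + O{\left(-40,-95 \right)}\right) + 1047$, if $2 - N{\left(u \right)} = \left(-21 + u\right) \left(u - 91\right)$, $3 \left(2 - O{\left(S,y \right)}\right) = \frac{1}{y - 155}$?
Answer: $\frac{255001}{750} \approx 340.0$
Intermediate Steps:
$O{\left(S,y \right)} = 2 - \frac{1}{3 \left(-155 + y\right)}$ ($O{\left(S,y \right)} = 2 - \frac{1}{3 \left(y - 155\right)} = 2 - \frac{1}{3 \left(-155 + y\right)}$)
$N{\left(u \right)} = 2 - \left(-91 + u\right) \left(-21 + u\right)$ ($N{\left(u \right)} = 2 - \left(-21 + u\right) \left(u - 91\right) = 2 - \left(-21 + u\right) \left(-91 + u\right) = 2 - \left(-91 + u\right) \left(-21 + u\right)$)
$\left(N{\left(100 \right)} + O{\left(-40,-95 \right)}\right) + 1047 = \left(\left(-1909 - 100^{2} + 112 \cdot 100\right) + \frac{-931 + 6 \left(-95\right)}{3 \left(-155 - 95\right)}\right) + 1047 = \left(\left(-1909 - 10000 + 11200\right) + \frac{-931 - 570}{3 \left(-250\right)}\right) + 1047 = \left(\left(-1909 - 10000 + 11200\right) + \frac{1}{3} \left(- \frac{1}{250}\right) \left(-1501\right)\right) + 1047 = \left(-709 + \frac{1501}{750}\right) + 1047 = - \frac{530249}{750} + 1047 = \frac{255001}{750}$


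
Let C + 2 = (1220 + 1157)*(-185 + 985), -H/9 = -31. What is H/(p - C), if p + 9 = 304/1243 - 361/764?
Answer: -264952908/1805865107231 ≈ -0.00014672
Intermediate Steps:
H = 279 (H = -9*(-31) = 279)
C = 1901598 (C = -2 + (1220 + 1157)*(-185 + 985) = -2 + 2377*800 = -2 + 1901600 = 1901598)
p = -8763335/949652 (p = -9 + (304/1243 - 361/764) = -9 - 216467/949652 = -8763335/949652 ≈ -9.2279)
H/(p - C) = 279/(-8763335/949652 - 1*1901598) = 279/(-8763335/949652 - 1901598) = 279/(-1805865107231/949652) = 279*(-949652/1805865107231) = -264952908/1805865107231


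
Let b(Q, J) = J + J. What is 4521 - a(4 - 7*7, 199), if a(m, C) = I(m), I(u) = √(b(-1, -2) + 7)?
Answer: 4521 - √3 ≈ 4519.3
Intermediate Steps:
b(Q, J) = 2*J
I(u) = √3 (I(u) = √(2*(-2) + 7) = √(-4 + 7) = √3)
a(m, C) = √3
4521 - a(4 - 7*7, 199) = 4521 - √3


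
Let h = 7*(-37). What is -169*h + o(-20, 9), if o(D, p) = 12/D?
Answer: 218852/5 ≈ 43770.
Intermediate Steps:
h = -259
-169*h + o(-20, 9) = -169*(-259) + 12/(-20) = 43771 + 12*(-1/20) = 43771 - ⅗ = 218852/5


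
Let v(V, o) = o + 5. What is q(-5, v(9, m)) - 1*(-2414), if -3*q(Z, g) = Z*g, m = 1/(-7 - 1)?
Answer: 19377/8 ≈ 2422.1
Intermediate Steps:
m = -⅛ (m = 1/(-8) = -⅛ ≈ -0.12500)
v(V, o) = 5 + o
q(Z, g) = -Z*g/3
q(-5, v(9, m)) - 1*(-2414) = -⅓*(-5)*(5 - ⅛) - 1*(-2414) = -⅓*(-5)*39/8 + 2414 = 65/8 + 2414 = 19377/8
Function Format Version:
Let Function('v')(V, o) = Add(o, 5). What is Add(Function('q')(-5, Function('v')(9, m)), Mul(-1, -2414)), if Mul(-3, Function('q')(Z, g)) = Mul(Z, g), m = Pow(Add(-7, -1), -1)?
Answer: Rational(19377, 8) ≈ 2422.1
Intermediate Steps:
m = Rational(-1, 8) (m = Pow(-8, -1) = Rational(-1, 8) ≈ -0.12500)
Function('v')(V, o) = Add(5, o)
Function('q')(Z, g) = Mul(Rational(-1, 3), Z, g) (Function('q')(Z, g) = Mul(Rational(-1, 3), Mul(Z, g)) = Mul(Rational(-1, 3), Z, g))
Add(Function('q')(-5, Function('v')(9, m)), Mul(-1, -2414)) = Add(Mul(Rational(-1, 3), -5, Add(5, Rational(-1, 8))), Mul(-1, -2414)) = Add(Mul(Rational(-1, 3), -5, Rational(39, 8)), 2414) = Add(Rational(65, 8), 2414) = Rational(19377, 8)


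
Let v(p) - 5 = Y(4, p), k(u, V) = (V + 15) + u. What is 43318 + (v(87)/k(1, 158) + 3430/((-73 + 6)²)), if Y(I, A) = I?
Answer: 11278573523/260362 ≈ 43319.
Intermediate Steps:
k(u, V) = 15 + V + u (k(u, V) = (15 + V) + u = 15 + V + u)
v(p) = 9 (v(p) = 5 + 4 = 9)
43318 + (v(87)/k(1, 158) + 3430/((-73 + 6)²)) = 43318 + (9/(15 + 158 + 1) + 3430/((-73 + 6)²)) = 43318 + (9/174 + 3430/((-67)²)) = 43318 + (9*(1/174) + 3430/4489) = 43318 + (3/58 + 3430*(1/4489)) = 43318 + (3/58 + 3430/4489) = 43318 + 212407/260362 = 11278573523/260362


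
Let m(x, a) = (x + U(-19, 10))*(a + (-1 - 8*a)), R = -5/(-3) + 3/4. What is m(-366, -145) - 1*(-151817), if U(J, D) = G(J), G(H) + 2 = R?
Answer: -437769/2 ≈ -2.1888e+5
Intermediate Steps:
R = 29/12 (R = -5*(-⅓) + 3*(¼) = 5/3 + ¾ = 29/12 ≈ 2.4167)
G(H) = 5/12 (G(H) = -2 + 29/12 = 5/12)
U(J, D) = 5/12
m(x, a) = (-1 - 7*a)*(5/12 + x) (m(x, a) = (x + 5/12)*(a + (-1 - 8*a)) = (5/12 + x)*(-1 - 7*a) = (-1 - 7*a)*(5/12 + x))
m(-366, -145) - 1*(-151817) = (-5/12 - 1*(-366) - 35/12*(-145) - 7*(-145)*(-366)) - 1*(-151817) = (-5/12 + 366 + 5075/12 - 371490) + 151817 = -741403/2 + 151817 = -437769/2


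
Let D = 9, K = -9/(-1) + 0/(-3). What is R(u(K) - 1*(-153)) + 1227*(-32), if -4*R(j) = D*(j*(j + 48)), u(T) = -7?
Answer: -102993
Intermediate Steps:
K = 9 (K = -9*(-1) + 0*(-⅓) = 9 + 0 = 9)
R(j) = -9*j*(48 + j)/4 (R(j) = -9*j*(j + 48)/4 = -9*j*(48 + j)/4)
R(u(K) - 1*(-153)) + 1227*(-32) = -9*(-7 - 1*(-153))*(48 + (-7 - 1*(-153)))/4 + 1227*(-32) = -9*(-7 + 153)*(48 + (-7 + 153))/4 - 39264 = -9/4*146*(48 + 146) - 39264 = -9/4*146*194 - 39264 = -63729 - 39264 = -102993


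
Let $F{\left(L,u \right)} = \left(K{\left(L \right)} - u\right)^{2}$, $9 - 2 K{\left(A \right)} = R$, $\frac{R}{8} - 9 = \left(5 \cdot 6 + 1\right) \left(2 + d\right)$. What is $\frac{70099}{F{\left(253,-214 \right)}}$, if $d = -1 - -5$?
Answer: $\frac{280396}{1261129} \approx 0.22234$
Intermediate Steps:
$d = 4$ ($d = -1 + 5 = 4$)
$R = 1560$ ($R = 72 + 8 \left(5 \cdot 6 + 1\right) \left(2 + 4\right) = 72 + 8 \left(30 + 1\right) 6 = 72 + 8 \cdot 31 \cdot 6 = 72 + 8 \cdot 186 = 72 + 1488 = 1560$)
$K{\left(A \right)} = - \frac{1551}{2}$ ($K{\left(A \right)} = \frac{9}{2} - 780 = - \frac{1551}{2}$)
$F{\left(L,u \right)} = \left(- \frac{1551}{2} - u\right)^{2}$
$\frac{70099}{F{\left(253,-214 \right)}} = \frac{70099}{\frac{1}{4} \left(1551 + 2 \left(-214\right)\right)^{2}} = \frac{70099}{\frac{1}{4} \left(1551 - 428\right)^{2}} = \frac{70099}{\frac{1}{4} \cdot 1123^{2}} = \frac{70099}{\frac{1}{4} \cdot 1261129} = \frac{70099}{\frac{1261129}{4}} = 70099 \cdot \frac{4}{1261129} = \frac{280396}{1261129}$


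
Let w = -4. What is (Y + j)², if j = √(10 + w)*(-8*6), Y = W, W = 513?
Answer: 276993 - 49248*√6 ≈ 1.5636e+5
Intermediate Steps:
Y = 513
j = -48*√6 (j = √(10 - 4)*(-8*6) = √6*(-48) = -48*√6 ≈ -117.58)
(Y + j)² = (513 - 48*√6)²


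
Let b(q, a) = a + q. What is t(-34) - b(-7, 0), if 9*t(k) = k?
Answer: 29/9 ≈ 3.2222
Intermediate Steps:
t(k) = k/9
t(-34) - b(-7, 0) = (1/9)*(-34) - (0 - 7) = -34/9 - 1*(-7) = -34/9 + 7 = 29/9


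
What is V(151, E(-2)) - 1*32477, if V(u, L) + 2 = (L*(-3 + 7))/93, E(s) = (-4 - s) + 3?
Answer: -3020543/93 ≈ -32479.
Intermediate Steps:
E(s) = -1 - s
V(u, L) = -2 + 4*L/93 (V(u, L) = -2 + (L*(-3 + 7))/93 = -2 + (L*4)*(1/93) = -2 + (4*L)*(1/93) = -2 + 4*L/93)
V(151, E(-2)) - 1*32477 = (-2 + 4*(-1 - 1*(-2))/93) - 1*32477 = (-2 + 4*(-1 + 2)/93) - 32477 = (-2 + (4/93)*1) - 32477 = (-2 + 4/93) - 32477 = -182/93 - 32477 = -3020543/93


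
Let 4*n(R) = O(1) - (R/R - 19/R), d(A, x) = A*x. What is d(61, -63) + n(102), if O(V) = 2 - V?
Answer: -1567925/408 ≈ -3843.0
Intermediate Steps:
n(R) = 19/(4*R) (n(R) = ((2 - 1*1) - (R/R - 19/R))/4 = ((2 - 1) - (1 - 19/R))/4 = (1 + (-1 + 19/R))/4 = (19/R)/4 = 19/(4*R))
d(61, -63) + n(102) = 61*(-63) + (19/4)/102 = -3843 + (19/4)*(1/102) = -3843 + 19/408 = -1567925/408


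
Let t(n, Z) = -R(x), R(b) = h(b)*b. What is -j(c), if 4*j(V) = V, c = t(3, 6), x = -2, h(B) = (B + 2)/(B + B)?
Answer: 0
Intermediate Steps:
h(B) = (2 + B)/(2*B) (h(B) = (2 + B)/((2*B)) = (2 + B)*(1/(2*B)) = (2 + B)/(2*B))
R(b) = 1 + b/2 (R(b) = ((2 + b)/(2*b))*b = 1 + b/2)
t(n, Z) = 0 (t(n, Z) = -(1 + (½)*(-2)) = -(1 - 1) = -1*0 = 0)
c = 0
j(V) = V/4
-j(c) = -0/4 = -1*0 = 0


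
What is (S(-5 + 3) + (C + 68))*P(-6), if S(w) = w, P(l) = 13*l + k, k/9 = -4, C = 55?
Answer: -13794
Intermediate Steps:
k = -36 (k = 9*(-4) = -36)
P(l) = -36 + 13*l (P(l) = 13*l - 36 = -36 + 13*l)
(S(-5 + 3) + (C + 68))*P(-6) = ((-5 + 3) + (55 + 68))*(-36 + 13*(-6)) = (-2 + 123)*(-36 - 78) = 121*(-114) = -13794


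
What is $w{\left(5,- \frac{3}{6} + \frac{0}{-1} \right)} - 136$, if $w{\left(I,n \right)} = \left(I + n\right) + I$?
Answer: $- \frac{253}{2} \approx -126.5$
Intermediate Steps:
$w{\left(I,n \right)} = n + 2 I$
$w{\left(5,- \frac{3}{6} + \frac{0}{-1} \right)} - 136 = \left(\left(- \frac{3}{6} + \frac{0}{-1}\right) + 2 \cdot 5\right) - 136 = \left(\left(\left(-3\right) \frac{1}{6} + 0 \left(-1\right)\right) + 10\right) - 136 = \left(\left(- \frac{1}{2} + 0\right) + 10\right) - 136 = \left(- \frac{1}{2} + 10\right) - 136 = \frac{19}{2} - 136 = - \frac{253}{2}$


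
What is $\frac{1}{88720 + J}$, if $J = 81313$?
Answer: $\frac{1}{170033} \approx 5.8812 \cdot 10^{-6}$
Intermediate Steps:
$\frac{1}{88720 + J} = \frac{1}{88720 + 81313} = \frac{1}{170033}$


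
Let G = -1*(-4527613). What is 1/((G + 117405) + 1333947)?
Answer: 1/5978965 ≈ 1.6725e-7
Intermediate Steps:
G = 4527613
1/((G + 117405) + 1333947) = 1/((4527613 + 117405) + 1333947) = 1/(4645018 + 1333947) = 1/5978965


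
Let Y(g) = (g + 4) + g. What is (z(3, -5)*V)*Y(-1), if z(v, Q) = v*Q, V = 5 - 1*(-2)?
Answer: -210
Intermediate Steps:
Y(g) = 4 + 2*g (Y(g) = (4 + g) + g = 4 + 2*g)
V = 7 (V = 5 + 2 = 7)
z(v, Q) = Q*v
(z(3, -5)*V)*Y(-1) = (-5*3*7)*(4 + 2*(-1)) = (-15*7)*(4 - 2) = -105*2 = -210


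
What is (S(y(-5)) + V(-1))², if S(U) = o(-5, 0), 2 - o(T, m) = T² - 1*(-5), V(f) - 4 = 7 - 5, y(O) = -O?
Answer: 484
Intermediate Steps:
V(f) = 6 (V(f) = 4 + (7 - 5) = 4 + 2 = 6)
o(T, m) = -3 - T² (o(T, m) = 2 - (T² - 1*(-5)) = 2 - (T² + 5) = 2 - (5 + T²) = 2 + (-5 - T²) = -3 - T²)
S(U) = -28 (S(U) = -3 - 1*(-5)² = -3 - 1*25 = -3 - 25 = -28)
(S(y(-5)) + V(-1))² = (-28 + 6)² = (-22)² = 484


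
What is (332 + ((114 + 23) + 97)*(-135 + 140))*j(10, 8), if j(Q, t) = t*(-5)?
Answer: -60080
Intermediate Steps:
j(Q, t) = -5*t
(332 + ((114 + 23) + 97)*(-135 + 140))*j(10, 8) = (332 + ((114 + 23) + 97)*(-135 + 140))*(-5*8) = (332 + (137 + 97)*5)*(-40) = (332 + 234*5)*(-40) = (332 + 1170)*(-40) = 1502*(-40) = -60080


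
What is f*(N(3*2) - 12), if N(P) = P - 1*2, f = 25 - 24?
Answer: -8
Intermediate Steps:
f = 1
N(P) = -2 + P (N(P) = P - 2 = -2 + P)
f*(N(3*2) - 12) = 1*((-2 + 3*2) - 12) = 1*((-2 + 6) - 12) = 1*(4 - 12) = 1*(-8) = -8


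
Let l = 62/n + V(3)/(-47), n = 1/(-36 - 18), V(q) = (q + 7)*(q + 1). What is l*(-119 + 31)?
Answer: 13850848/47 ≈ 2.9470e+5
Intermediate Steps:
V(q) = (1 + q)*(7 + q) (V(q) = (7 + q)*(1 + q) = (1 + q)*(7 + q))
n = -1/54 (n = 1/(-54) = -1/54 ≈ -0.018519)
l = -157396/47 (l = 62/(-1/54) + (7 + 3**2 + 8*3)/(-47) = 62*(-54) + (7 + 9 + 24)*(-1/47) = -3348 + 40*(-1/47) = -3348 - 40/47 = -157396/47 ≈ -3348.9)
l*(-119 + 31) = -157396*(-119 + 31)/47 = -157396/47*(-88) = 13850848/47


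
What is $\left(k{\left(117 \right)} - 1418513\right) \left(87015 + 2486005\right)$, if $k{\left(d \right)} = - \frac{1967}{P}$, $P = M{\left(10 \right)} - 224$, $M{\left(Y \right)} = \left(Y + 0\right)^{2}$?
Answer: $- \frac{113144466614475}{31} \approx -3.6498 \cdot 10^{12}$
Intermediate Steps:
$M{\left(Y \right)} = Y^{2}$
$P = -124$ ($P = 10^{2} - 224 = 100 - 224 = -124$)
$k{\left(d \right)} = \frac{1967}{124}$ ($k{\left(d \right)} = - \frac{1967}{-124} = \left(-1967\right) \left(- \frac{1}{124}\right) = \frac{1967}{124}$)
$\left(k{\left(117 \right)} - 1418513\right) \left(87015 + 2486005\right) = \left(\frac{1967}{124} - 1418513\right) \left(87015 + 2486005\right) = \left(- \frac{175893645}{124}\right) 2573020 = - \frac{113144466614475}{31}$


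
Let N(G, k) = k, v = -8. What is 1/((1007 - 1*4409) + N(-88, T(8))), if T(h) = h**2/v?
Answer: -1/3410 ≈ -0.00029326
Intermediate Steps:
T(h) = -h**2/8 (T(h) = h**2/(-8) = -h**2/8)
1/((1007 - 1*4409) + N(-88, T(8))) = 1/((1007 - 1*4409) - 1/8*8**2) = 1/((1007 - 4409) - 1/8*64) = 1/(-3402 - 8) = 1/(-3410) = -1/3410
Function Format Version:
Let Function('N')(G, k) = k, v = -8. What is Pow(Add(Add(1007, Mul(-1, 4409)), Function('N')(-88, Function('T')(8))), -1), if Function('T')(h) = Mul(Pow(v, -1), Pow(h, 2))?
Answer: Rational(-1, 3410) ≈ -0.00029326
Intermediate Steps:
Function('T')(h) = Mul(Rational(-1, 8), Pow(h, 2)) (Function('T')(h) = Mul(Pow(-8, -1), Pow(h, 2)) = Mul(Rational(-1, 8), Pow(h, 2)))
Pow(Add(Add(1007, Mul(-1, 4409)), Function('N')(-88, Function('T')(8))), -1) = Pow(Add(Add(1007, Mul(-1, 4409)), Mul(Rational(-1, 8), Pow(8, 2))), -1) = Pow(Add(Add(1007, -4409), Mul(Rational(-1, 8), 64)), -1) = Pow(Add(-3402, -8), -1) = Pow(-3410, -1) = Rational(-1, 3410)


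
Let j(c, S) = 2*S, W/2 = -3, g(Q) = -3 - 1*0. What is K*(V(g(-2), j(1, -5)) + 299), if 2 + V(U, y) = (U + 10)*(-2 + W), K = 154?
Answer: 37114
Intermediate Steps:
g(Q) = -3 (g(Q) = -3 + 0 = -3)
W = -6 (W = 2*(-3) = -6)
V(U, y) = -82 - 8*U (V(U, y) = -2 + (U + 10)*(-2 - 6) = -2 + (10 + U)*(-8) = -2 + (-80 - 8*U) = -82 - 8*U)
K*(V(g(-2), j(1, -5)) + 299) = 154*((-82 - 8*(-3)) + 299) = 154*((-82 + 24) + 299) = 154*(-58 + 299) = 154*241 = 37114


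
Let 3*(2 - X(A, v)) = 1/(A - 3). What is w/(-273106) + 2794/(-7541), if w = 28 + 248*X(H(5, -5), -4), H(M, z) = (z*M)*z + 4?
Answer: -72481944194/194622026697 ≈ -0.37242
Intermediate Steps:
H(M, z) = 4 + M*z² (H(M, z) = (M*z)*z + 4 = M*z² + 4 = 4 + M*z²)
X(A, v) = 2 - 1/(3*(-3 + A)) (X(A, v) = 2 - 1/(3*(A - 3)) = 2 - 1/(3*(-3 + A)))
w = 98912/189 (w = 28 + 248*((-19 + 6*(4 + 5*(-5)²))/(3*(-3 + (4 + 5*(-5)²)))) = 28 + 248*((-19 + 6*(4 + 5*25))/(3*(-3 + (4 + 5*25)))) = 28 + 248*((-19 + 6*(4 + 125))/(3*(-3 + (4 + 125)))) = 28 + 248*((-19 + 6*129)/(3*(-3 + 129))) = 28 + 248*((⅓)*(-19 + 774)/126) = 28 + 248*((⅓)*(1/126)*755) = 28 + 248*(755/378) = 28 + 93620/189 = 98912/189 ≈ 523.34)
w/(-273106) + 2794/(-7541) = (98912/189)/(-273106) + 2794/(-7541) = (98912/189)*(-1/273106) + 2794*(-1/7541) = -49456/25808517 - 2794/7541 = -72481944194/194622026697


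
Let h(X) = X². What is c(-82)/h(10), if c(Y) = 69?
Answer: 69/100 ≈ 0.69000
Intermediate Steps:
c(-82)/h(10) = 69/(10²) = 69/100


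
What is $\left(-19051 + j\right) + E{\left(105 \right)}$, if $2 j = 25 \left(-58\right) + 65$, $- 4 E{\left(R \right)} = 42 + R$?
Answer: $- \frac{79121}{4} \approx -19780.0$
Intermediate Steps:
$E{\left(R \right)} = - \frac{21}{2} - \frac{R}{4}$ ($E{\left(R \right)} = - \frac{42 + R}{4} = - \frac{21}{2} - \frac{R}{4}$)
$j = - \frac{1385}{2}$ ($j = \frac{25 \left(-58\right) + 65}{2} = \frac{-1450 + 65}{2} = \frac{1}{2} \left(-1385\right) = - \frac{1385}{2} \approx -692.5$)
$\left(-19051 + j\right) + E{\left(105 \right)} = \left(-19051 - \frac{1385}{2}\right) - \frac{147}{4} = - \frac{39487}{2} - \frac{147}{4} = - \frac{79121}{4}$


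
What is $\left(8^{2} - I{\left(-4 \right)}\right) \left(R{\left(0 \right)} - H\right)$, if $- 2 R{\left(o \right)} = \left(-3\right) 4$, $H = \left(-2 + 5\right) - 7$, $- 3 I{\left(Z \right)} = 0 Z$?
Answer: $640$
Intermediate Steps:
$I{\left(Z \right)} = 0$ ($I{\left(Z \right)} = - \frac{0 Z}{3} = \left(- \frac{1}{3}\right) 0 = 0$)
$H = -4$ ($H = 3 - 7 = -4$)
$R{\left(o \right)} = 6$ ($R{\left(o \right)} = - \frac{\left(-3\right) 4}{2} = \left(- \frac{1}{2}\right) \left(-12\right) = 6$)
$\left(8^{2} - I{\left(-4 \right)}\right) \left(R{\left(0 \right)} - H\right) = \left(8^{2} - 0\right) \left(6 - -4\right) = \left(64 + 0\right) \left(6 + 4\right) = 64 \cdot 10 = 640$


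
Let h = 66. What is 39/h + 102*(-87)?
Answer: -195215/22 ≈ -8873.4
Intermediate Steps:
39/h + 102*(-87) = 39/66 + 102*(-87) = 39*(1/66) - 8874 = 13/22 - 8874 = -195215/22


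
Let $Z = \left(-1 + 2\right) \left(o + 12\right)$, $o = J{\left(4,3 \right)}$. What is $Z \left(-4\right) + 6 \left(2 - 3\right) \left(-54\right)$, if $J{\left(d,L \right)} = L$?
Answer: $264$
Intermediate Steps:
$o = 3$
$Z = 15$ ($Z = \left(-1 + 2\right) \left(3 + 12\right) = 1 \cdot 15 = 15$)
$Z \left(-4\right) + 6 \left(2 - 3\right) \left(-54\right) = 15 \left(-4\right) + 6 \left(2 - 3\right) \left(-54\right) = -60 + 6 \left(-1\right) \left(-54\right) = -60 - -324 = -60 + 324 = 264$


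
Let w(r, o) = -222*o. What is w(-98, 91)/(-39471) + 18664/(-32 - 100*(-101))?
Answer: 78340040/33116169 ≈ 2.3656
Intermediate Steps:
w(-98, 91)/(-39471) + 18664/(-32 - 100*(-101)) = -222*91/(-39471) + 18664/(-32 - 100*(-101)) = -20202*(-1/39471) + 18664/(-32 + 10100) = 6734/13157 + 18664/10068 = 6734/13157 + 18664*(1/10068) = 6734/13157 + 4666/2517 = 78340040/33116169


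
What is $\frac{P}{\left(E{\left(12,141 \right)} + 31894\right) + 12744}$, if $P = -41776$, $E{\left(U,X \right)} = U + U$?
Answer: $- \frac{20888}{22331} \approx -0.93538$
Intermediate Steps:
$E{\left(U,X \right)} = 2 U$
$\frac{P}{\left(E{\left(12,141 \right)} + 31894\right) + 12744} = - \frac{41776}{\left(2 \cdot 12 + 31894\right) + 12744} = - \frac{41776}{\left(24 + 31894\right) + 12744} = - \frac{41776}{31918 + 12744} = - \frac{41776}{44662} = \left(-41776\right) \frac{1}{44662} = - \frac{20888}{22331}$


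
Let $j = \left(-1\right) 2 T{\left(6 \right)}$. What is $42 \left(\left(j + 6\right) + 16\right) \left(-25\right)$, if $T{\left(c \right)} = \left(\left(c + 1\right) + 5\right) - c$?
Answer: $-10500$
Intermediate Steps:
$T{\left(c \right)} = 6$ ($T{\left(c \right)} = \left(\left(1 + c\right) + 5\right) - c = \left(6 + c\right) - c = 6$)
$j = -12$ ($j = \left(-1\right) 2 \cdot 6 = \left(-2\right) 6 = -12$)
$42 \left(\left(j + 6\right) + 16\right) \left(-25\right) = 42 \left(\left(-12 + 6\right) + 16\right) \left(-25\right) = 42 \left(-6 + 16\right) \left(-25\right) = 42 \cdot 10 \left(-25\right) = 420 \left(-25\right) = -10500$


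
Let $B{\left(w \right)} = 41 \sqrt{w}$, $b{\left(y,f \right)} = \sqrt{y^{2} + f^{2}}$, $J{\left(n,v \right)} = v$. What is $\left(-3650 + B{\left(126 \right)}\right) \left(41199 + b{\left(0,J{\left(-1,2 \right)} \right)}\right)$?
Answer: $-150383650 + 5067723 \sqrt{14} \approx -1.3142 \cdot 10^{8}$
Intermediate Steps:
$b{\left(y,f \right)} = \sqrt{f^{2} + y^{2}}$
$\left(-3650 + B{\left(126 \right)}\right) \left(41199 + b{\left(0,J{\left(-1,2 \right)} \right)}\right) = \left(-3650 + 41 \sqrt{126}\right) \left(41199 + \sqrt{2^{2} + 0^{2}}\right) = \left(-3650 + 41 \cdot 3 \sqrt{14}\right) \left(41199 + \sqrt{4 + 0}\right) = \left(-3650 + 123 \sqrt{14}\right) \left(41199 + \sqrt{4}\right) = \left(-3650 + 123 \sqrt{14}\right) \left(41199 + 2\right) = \left(-3650 + 123 \sqrt{14}\right) 41201 = -150383650 + 5067723 \sqrt{14}$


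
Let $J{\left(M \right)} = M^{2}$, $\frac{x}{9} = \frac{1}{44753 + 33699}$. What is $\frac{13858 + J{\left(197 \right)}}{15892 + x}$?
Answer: $\frac{4131831484}{1246759193} \approx 3.3141$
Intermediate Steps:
$x = \frac{9}{78452}$ ($x = \frac{9}{44753 + 33699} = \frac{9}{78452} \approx 0.00011472$)
$\frac{13858 + J{\left(197 \right)}}{15892 + x} = \frac{13858 + 197^{2}}{15892 + \frac{9}{78452}} = \frac{13858 + 38809}{\frac{1246759193}{78452}} = 52667 \cdot \frac{78452}{1246759193} = \frac{4131831484}{1246759193}$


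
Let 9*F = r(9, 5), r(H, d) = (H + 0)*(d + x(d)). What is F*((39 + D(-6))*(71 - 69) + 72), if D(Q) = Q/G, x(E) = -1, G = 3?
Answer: 584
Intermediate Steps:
D(Q) = Q/3
r(H, d) = H*(-1 + d) (r(H, d) = (H + 0)*(d - 1) = H*(-1 + d))
F = 4 (F = (9*(-1 + 5))/9 = (9*4)/9 = (1/9)*36 = 4)
F*((39 + D(-6))*(71 - 69) + 72) = 4*((39 + (1/3)*(-6))*(71 - 69) + 72) = 4*((39 - 2)*2 + 72) = 4*(37*2 + 72) = 4*(74 + 72) = 4*146 = 584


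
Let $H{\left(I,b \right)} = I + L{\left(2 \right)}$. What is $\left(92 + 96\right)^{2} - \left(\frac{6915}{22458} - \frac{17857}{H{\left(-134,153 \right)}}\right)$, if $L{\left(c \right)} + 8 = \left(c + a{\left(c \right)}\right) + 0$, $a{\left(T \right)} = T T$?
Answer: $\frac{17924797021}{509048} \approx 35212.0$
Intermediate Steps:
$a{\left(T \right)} = T^{2}$
$L{\left(c \right)} = -8 + c + c^{2}$ ($L{\left(c \right)} = -8 + \left(\left(c + c^{2}\right) + 0\right) = -8 + \left(c + c^{2}\right) = -8 + c + c^{2}$)
$H{\left(I,b \right)} = -2 + I$ ($H{\left(I,b \right)} = I + \left(-8 + 2 + 2^{2}\right) = I + \left(-8 + 2 + 4\right) = I - 2 = -2 + I$)
$\left(92 + 96\right)^{2} - \left(\frac{6915}{22458} - \frac{17857}{H{\left(-134,153 \right)}}\right) = \left(92 + 96\right)^{2} - \left(\frac{6915}{22458} - \frac{17857}{-2 - 134}\right) = 188^{2} - \left(6915 \cdot \frac{1}{22458} - \frac{17857}{-136}\right) = 35344 - \left(\frac{2305}{7486} - - \frac{17857}{136}\right) = 35344 - \left(\frac{2305}{7486} + \frac{17857}{136}\right) = 35344 - \frac{66995491}{509048} = \frac{17924797021}{509048}$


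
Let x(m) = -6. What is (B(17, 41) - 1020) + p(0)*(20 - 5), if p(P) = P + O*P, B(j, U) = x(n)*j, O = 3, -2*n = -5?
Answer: -1122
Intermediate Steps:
n = 5/2 (n = -½*(-5) = 5/2 ≈ 2.5000)
B(j, U) = -6*j
p(P) = 4*P (p(P) = P + 3*P = 4*P)
(B(17, 41) - 1020) + p(0)*(20 - 5) = (-6*17 - 1020) + (4*0)*(20 - 5) = (-102 - 1020) + 0*15 = -1122 + 0 = -1122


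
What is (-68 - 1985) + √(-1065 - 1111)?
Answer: -2053 + 8*I*√34 ≈ -2053.0 + 46.648*I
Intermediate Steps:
(-68 - 1985) + √(-1065 - 1111) = -2053 + √(-2176) = -2053 + 8*I*√34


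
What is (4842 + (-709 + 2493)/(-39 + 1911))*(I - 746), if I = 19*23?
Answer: -116724853/78 ≈ -1.4965e+6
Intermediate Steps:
I = 437
(4842 + (-709 + 2493)/(-39 + 1911))*(I - 746) = (4842 + (-709 + 2493)/(-39 + 1911))*(437 - 746) = (4842 + 1784/1872)*(-309) = (4842 + 1784*(1/1872))*(-309) = (4842 + 223/234)*(-309) = (1133251/234)*(-309) = -116724853/78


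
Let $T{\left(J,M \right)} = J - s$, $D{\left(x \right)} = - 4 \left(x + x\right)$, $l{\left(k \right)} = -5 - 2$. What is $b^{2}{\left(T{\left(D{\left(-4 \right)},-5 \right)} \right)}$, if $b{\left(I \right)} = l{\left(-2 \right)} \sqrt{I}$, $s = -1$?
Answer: $1617$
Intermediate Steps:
$l{\left(k \right)} = -7$ ($l{\left(k \right)} = -5 - 2 = -7$)
$D{\left(x \right)} = - 8 x$ ($D{\left(x \right)} = - 4 \cdot 2 x = - 8 x$)
$T{\left(J,M \right)} = 1 + J$ ($T{\left(J,M \right)} = J - -1 = J + 1 = 1 + J$)
$b{\left(I \right)} = - 7 \sqrt{I}$
$b^{2}{\left(T{\left(D{\left(-4 \right)},-5 \right)} \right)} = \left(- 7 \sqrt{1 - -32}\right)^{2} = \left(- 7 \sqrt{1 + 32}\right)^{2} = \left(- 7 \sqrt{33}\right)^{2} = 1617$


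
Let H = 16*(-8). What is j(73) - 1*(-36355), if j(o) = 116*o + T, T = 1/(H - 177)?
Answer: 13671014/305 ≈ 44823.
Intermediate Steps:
H = -128
T = -1/305 (T = 1/(-128 - 177) = 1/(-305) = -1/305 ≈ -0.0032787)
j(o) = -1/305 + 116*o (j(o) = 116*o - 1/305 = -1/305 + 116*o)
j(73) - 1*(-36355) = (-1/305 + 116*73) - 1*(-36355) = (-1/305 + 8468) + 36355 = 2582739/305 + 36355 = 13671014/305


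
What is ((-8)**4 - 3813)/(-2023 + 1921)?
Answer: -283/102 ≈ -2.7745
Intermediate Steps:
((-8)**4 - 3813)/(-2023 + 1921) = (4096 - 3813)/(-102) = 283*(-1/102) = -283/102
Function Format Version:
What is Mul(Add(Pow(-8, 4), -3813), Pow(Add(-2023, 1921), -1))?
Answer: Rational(-283, 102) ≈ -2.7745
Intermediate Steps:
Mul(Add(Pow(-8, 4), -3813), Pow(Add(-2023, 1921), -1)) = Mul(Add(4096, -3813), Pow(-102, -1)) = Mul(283, Rational(-1, 102)) = Rational(-283, 102)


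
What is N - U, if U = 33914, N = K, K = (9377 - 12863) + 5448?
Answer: -31952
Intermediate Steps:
K = 1962 (K = -3486 + 5448 = 1962)
N = 1962
N - U = 1962 - 1*33914 = 1962 - 33914 = -31952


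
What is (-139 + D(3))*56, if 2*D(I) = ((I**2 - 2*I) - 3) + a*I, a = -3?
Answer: -8036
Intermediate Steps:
D(I) = -3/2 + I**2/2 - 5*I/2 (D(I) = (((I**2 - 2*I) - 3) - 3*I)/2 = ((-3 + I**2 - 2*I) - 3*I)/2 = (-3 + I**2 - 5*I)/2 = -3/2 + I**2/2 - 5*I/2)
(-139 + D(3))*56 = (-139 + (-3/2 + (1/2)*3**2 - 5/2*3))*56 = (-139 + (-3/2 + (1/2)*9 - 15/2))*56 = (-139 + (-3/2 + 9/2 - 15/2))*56 = (-139 - 9/2)*56 = -287/2*56 = -8036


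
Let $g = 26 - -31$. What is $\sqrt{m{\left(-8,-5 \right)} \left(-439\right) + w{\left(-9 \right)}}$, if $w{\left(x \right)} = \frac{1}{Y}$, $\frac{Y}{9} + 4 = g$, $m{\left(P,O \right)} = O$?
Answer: $\frac{2 \sqrt{13872962}}{159} \approx 46.851$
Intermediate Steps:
$g = 57$ ($g = 26 + 31 = 57$)
$Y = 477$ ($Y = -36 + 9 \cdot 57 = -36 + 513 = 477$)
$w{\left(x \right)} = \frac{1}{477}$
$\sqrt{m{\left(-8,-5 \right)} \left(-439\right) + w{\left(-9 \right)}} = \sqrt{\left(-5\right) \left(-439\right) + \frac{1}{477}} = \sqrt{2195 + \frac{1}{477}} = \sqrt{\frac{1047016}{477}} = \frac{2 \sqrt{13872962}}{159}$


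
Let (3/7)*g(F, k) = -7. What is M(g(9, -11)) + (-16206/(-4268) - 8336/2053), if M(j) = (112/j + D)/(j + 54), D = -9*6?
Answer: -6511518271/3465451682 ≈ -1.8790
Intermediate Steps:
D = -54
g(F, k) = -49/3 (g(F, k) = (7/3)*(-7) = -49/3)
M(j) = (-54 + 112/j)/(54 + j) (M(j) = (112/j - 54)/(j + 54) = (-54 + 112/j)/(54 + j))
M(g(9, -11)) + (-16206/(-4268) - 8336/2053) = 2*(56 - 27*(-49/3))/((-49/3)*(54 - 49/3)) + (-16206/(-4268) - 8336/2053) = 2*(-3/49)*(56 + 441)/(113/3) + (-16206*(-1/4268) - 8336*1/2053) = 2*(-3/49)*(3/113)*497 + (8103/2134 - 8336/2053) = -1278/791 - 1153565/4381102 = -6511518271/3465451682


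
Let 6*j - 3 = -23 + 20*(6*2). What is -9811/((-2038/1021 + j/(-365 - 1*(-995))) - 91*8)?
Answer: 1893218859/140855383 ≈ 13.441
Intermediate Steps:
j = 110/3 (j = ½ + (-23 + 20*(6*2))/6 = ½ + (-23 + 20*12)/6 = ½ + (-23 + 240)/6 = ½ + (⅙)*217 = ½ + 217/6 = 110/3 ≈ 36.667)
-9811/((-2038/1021 + j/(-365 - 1*(-995))) - 91*8) = -9811/((-2038/1021 + 110/(3*(-365 - 1*(-995)))) - 91*8) = -9811/((-2038*1/1021 + 110/(3*(-365 + 995))) - 1*728) = -9811/((-2038/1021 + (110/3)/630) - 728) = -9811/((-2038/1021 + (110/3)*(1/630)) - 728) = -9811/((-2038/1021 + 11/189) - 728) = -9811/(-373951/192969 - 728) = -9811/(-140855383/192969) = -9811*(-192969/140855383) = 1893218859/140855383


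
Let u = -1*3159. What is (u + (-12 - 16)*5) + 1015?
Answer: -2284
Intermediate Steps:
u = -3159
(u + (-12 - 16)*5) + 1015 = (-3159 + (-12 - 16)*5) + 1015 = (-3159 - 28*5) + 1015 = (-3159 - 140) + 1015 = -3299 + 1015 = -2284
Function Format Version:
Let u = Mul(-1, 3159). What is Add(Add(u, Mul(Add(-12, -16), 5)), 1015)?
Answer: -2284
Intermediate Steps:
u = -3159
Add(Add(u, Mul(Add(-12, -16), 5)), 1015) = Add(Add(-3159, Mul(Add(-12, -16), 5)), 1015) = Add(Add(-3159, Mul(-28, 5)), 1015) = Add(Add(-3159, -140), 1015) = Add(-3299, 1015) = -2284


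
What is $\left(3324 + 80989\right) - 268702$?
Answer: $-184389$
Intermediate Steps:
$\left(3324 + 80989\right) - 268702 = 84313 - 268702 = -184389$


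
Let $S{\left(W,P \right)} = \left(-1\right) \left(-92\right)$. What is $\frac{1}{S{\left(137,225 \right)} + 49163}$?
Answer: $\frac{1}{49255} \approx 2.0303 \cdot 10^{-5}$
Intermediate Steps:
$S{\left(W,P \right)} = 92$
$\frac{1}{S{\left(137,225 \right)} + 49163} = \frac{1}{92 + 49163} = \frac{1}{49255}$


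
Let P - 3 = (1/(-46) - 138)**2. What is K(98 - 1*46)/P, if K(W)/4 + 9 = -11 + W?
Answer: 270848/40316149 ≈ 0.0067181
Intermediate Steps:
K(W) = -80 + 4*W (K(W) = -36 + 4*(-11 + W) = -36 + (-44 + 4*W) = -80 + 4*W)
P = 40316149/2116 (P = 3 + (1/(-46) - 138)**2 = 3 + (-1/46 - 138)**2 = 3 + (-6349/46)**2 = 3 + 40309801/2116 = 40316149/2116 ≈ 19053.)
K(98 - 1*46)/P = (-80 + 4*(98 - 1*46))/(40316149/2116) = (-80 + 4*(98 - 46))*(2116/40316149) = (-80 + 4*52)*(2116/40316149) = (-80 + 208)*(2116/40316149) = 128*(2116/40316149) = 270848/40316149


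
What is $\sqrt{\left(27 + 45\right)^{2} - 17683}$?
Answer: $i \sqrt{12499} \approx 111.8 i$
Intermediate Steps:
$\sqrt{\left(27 + 45\right)^{2} - 17683} = \sqrt{72^{2} - 17683} = \sqrt{5184 - 17683} = \sqrt{-12499} = i \sqrt{12499}$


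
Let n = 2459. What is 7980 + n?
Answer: 10439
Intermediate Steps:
7980 + n = 7980 + 2459 = 10439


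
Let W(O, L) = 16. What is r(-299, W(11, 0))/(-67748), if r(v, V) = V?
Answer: -4/16937 ≈ -0.00023617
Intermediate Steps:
r(-299, W(11, 0))/(-67748) = 16/(-67748) = 16*(-1/67748) = -4/16937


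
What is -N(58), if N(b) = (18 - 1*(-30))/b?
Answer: -24/29 ≈ -0.82759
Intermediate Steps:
N(b) = 48/b (N(b) = (18 + 30)/b = 48/b)
-N(58) = -48/58 = -1*24/29 = -24/29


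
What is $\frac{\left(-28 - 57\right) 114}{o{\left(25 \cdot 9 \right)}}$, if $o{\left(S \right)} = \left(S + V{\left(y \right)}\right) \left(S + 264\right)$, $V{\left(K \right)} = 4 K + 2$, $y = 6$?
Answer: $- \frac{3230}{40913} \approx -0.078948$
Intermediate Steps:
$V{\left(K \right)} = 2 + 4 K$
$o{\left(S \right)} = \left(26 + S\right) \left(264 + S\right)$ ($o{\left(S \right)} = \left(S + \left(2 + 4 \cdot 6\right)\right) \left(S + 264\right) = \left(S + \left(2 + 24\right)\right) \left(264 + S\right) = \left(S + 26\right) \left(264 + S\right) = \left(26 + S\right) \left(264 + S\right)$)
$\frac{\left(-28 - 57\right) 114}{o{\left(25 \cdot 9 \right)}} = \frac{\left(-28 - 57\right) 114}{6864 + \left(25 \cdot 9\right)^{2} + 290 \cdot 25 \cdot 9} = \frac{\left(-85\right) 114}{6864 + 225^{2} + 290 \cdot 225} = - \frac{9690}{6864 + 50625 + 65250} = - \frac{9690}{122739} = \left(-9690\right) \frac{1}{122739} = - \frac{3230}{40913}$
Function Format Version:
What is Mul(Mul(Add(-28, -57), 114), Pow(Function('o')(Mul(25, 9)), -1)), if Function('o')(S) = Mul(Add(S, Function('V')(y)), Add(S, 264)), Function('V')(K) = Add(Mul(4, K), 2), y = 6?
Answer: Rational(-3230, 40913) ≈ -0.078948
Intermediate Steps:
Function('V')(K) = Add(2, Mul(4, K))
Function('o')(S) = Mul(Add(26, S), Add(264, S)) (Function('o')(S) = Mul(Add(S, Add(2, Mul(4, 6))), Add(S, 264)) = Mul(Add(S, Add(2, 24)), Add(264, S)) = Mul(Add(S, 26), Add(264, S)) = Mul(Add(26, S), Add(264, S)))
Mul(Mul(Add(-28, -57), 114), Pow(Function('o')(Mul(25, 9)), -1)) = Mul(Mul(Add(-28, -57), 114), Pow(Add(6864, Pow(Mul(25, 9), 2), Mul(290, Mul(25, 9))), -1)) = Mul(Mul(-85, 114), Pow(Add(6864, Pow(225, 2), Mul(290, 225)), -1)) = Mul(-9690, Pow(Add(6864, 50625, 65250), -1)) = Mul(-9690, Pow(122739, -1)) = Mul(-9690, Rational(1, 122739)) = Rational(-3230, 40913)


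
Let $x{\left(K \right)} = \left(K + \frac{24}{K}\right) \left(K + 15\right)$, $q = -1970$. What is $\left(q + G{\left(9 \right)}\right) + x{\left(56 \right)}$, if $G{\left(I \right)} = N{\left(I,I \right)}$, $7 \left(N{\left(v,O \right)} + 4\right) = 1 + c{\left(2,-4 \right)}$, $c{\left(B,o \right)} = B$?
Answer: $\frac{14230}{7} \approx 2032.9$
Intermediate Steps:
$x{\left(K \right)} = \left(15 + K\right) \left(K + \frac{24}{K}\right)$ ($x{\left(K \right)} = \left(K + \frac{24}{K}\right) \left(15 + K\right) = \left(15 + K\right) \left(K + \frac{24}{K}\right)$)
$N{\left(v,O \right)} = - \frac{25}{7}$ ($N{\left(v,O \right)} = -4 + \frac{1 + 2}{7} = -4 + \frac{1}{7} \cdot 3 = -4 + \frac{3}{7} = - \frac{25}{7}$)
$G{\left(I \right)} = - \frac{25}{7}$
$\left(q + G{\left(9 \right)}\right) + x{\left(56 \right)} = \left(-1970 - \frac{25}{7}\right) + \left(24 + 56^{2} + 15 \cdot 56 + \frac{360}{56}\right) = - \frac{13815}{7} + \left(24 + 3136 + 840 + 360 \cdot \frac{1}{56}\right) = - \frac{13815}{7} + \left(24 + 3136 + 840 + \frac{45}{7}\right) = - \frac{13815}{7} + \frac{28045}{7} = \frac{14230}{7}$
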